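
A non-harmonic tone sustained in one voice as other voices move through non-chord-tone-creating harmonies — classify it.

Pedal tone.

Approach: none. Departure: none — a single pitch is sustained while the chords change around it, passing through harmonies that do not contain it.
No melodic motion at all; the dissonance is created entirely by the moving harmonies against the stationary note — a pedal tone (pedal point).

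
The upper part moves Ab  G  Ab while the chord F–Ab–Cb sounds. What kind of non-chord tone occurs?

G is a neighbor tone.

The harmony at that moment is F diminished triad (F, Ab, Cb); G is not a chord tone.
It is approached by step down from Ab and left by step up to Ab.
Step away and step back to the same note — a neighbor tone (lower neighbor).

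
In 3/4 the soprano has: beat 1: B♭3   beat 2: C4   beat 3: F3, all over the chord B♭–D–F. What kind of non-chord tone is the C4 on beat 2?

Escape tone.

The harmony at that moment is B♭ major triad (B♭, D, F); C4 is not a chord tone.
It is approached by step up from B♭3 and left by leap down to F3.
Step in, leap out, on a weak beat — an escape tone.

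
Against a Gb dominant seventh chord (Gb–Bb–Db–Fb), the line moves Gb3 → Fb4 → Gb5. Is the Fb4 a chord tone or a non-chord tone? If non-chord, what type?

Chord tone (the seventh of Gb dominant seventh chord).

Gb dominant seventh chord contains Gb, Bb, Db, Fb; Fb is the seventh, so it is a chord tone.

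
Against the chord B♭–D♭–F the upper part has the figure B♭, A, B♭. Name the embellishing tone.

The harmony at that moment is B♭ minor triad (B♭, D♭, F); A is not a chord tone.
It is approached by step down from B♭ and left by step up to B♭.
Step away and step back to the same note — a neighbor tone (lower neighbor).

A is a neighbor tone.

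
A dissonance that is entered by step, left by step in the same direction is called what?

Approach: by step. Departure: by step, continuing in the same direction.
Stepwise on both sides with no change of direction means the note fills in the space between two different chord tones — a passing tone. (Had it turned back to its starting note it would be a neighbor tone instead.)

Passing tone.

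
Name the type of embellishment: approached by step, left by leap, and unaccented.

Escape tone.

Approach: by step. Departure: by leap. Metric position: weak.
Step in, leap out, from a weak position — an escape tone (échappée). (It is the mirror image of the appoggiatura, which leaps in and steps out on a strong beat.)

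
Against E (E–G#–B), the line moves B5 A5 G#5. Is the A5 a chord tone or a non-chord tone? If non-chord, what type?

The harmony at that moment is E major triad (E, G#, B); A5 is not a chord tone.
It is approached by step down from B5 and left by step down to G#5.
Step in, step out in the same direction — a passing tone.

Non-chord tone — a passing tone.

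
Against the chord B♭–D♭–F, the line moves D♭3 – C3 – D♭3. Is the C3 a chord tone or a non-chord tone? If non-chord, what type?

Non-chord tone — a neighbor tone.

The harmony at that moment is B♭ minor triad (B♭, D♭, F); C3 is not a chord tone.
It is approached by step down from D♭3 and left by step up to D♭3.
Step away and step back to the same note — a neighbor tone (lower neighbor).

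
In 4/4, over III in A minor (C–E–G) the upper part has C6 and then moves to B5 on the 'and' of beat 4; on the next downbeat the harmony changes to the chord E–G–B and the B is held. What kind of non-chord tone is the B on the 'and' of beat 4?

Anticipation.

The harmony at that moment is C major triad (C, E, G); B5 is not a chord tone.
It is approached by step down from C6 and then sustained as the same pitch into the next harmony.
Arriving early and becoming a chord tone when the harmony changes — an anticipation.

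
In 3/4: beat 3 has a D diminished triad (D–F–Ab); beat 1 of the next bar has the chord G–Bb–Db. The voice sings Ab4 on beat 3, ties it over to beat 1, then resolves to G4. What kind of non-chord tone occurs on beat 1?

The harmony at that moment is G diminished triad (G, Bb, Db); Ab4 is not a chord tone.
It is held over (the same pitch as the preceding Ab4) and left by step down to G4.
Held over from the previous chord and resolving down by step — a suspension.

Suspension.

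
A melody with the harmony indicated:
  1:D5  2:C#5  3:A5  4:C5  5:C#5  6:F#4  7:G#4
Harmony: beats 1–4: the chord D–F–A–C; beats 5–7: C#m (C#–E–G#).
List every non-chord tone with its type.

The harmony at that moment is D minor seventh chord (D, F, A, C); C#5 is not a chord tone.
It is approached by step down from D5 and left by leap up to A5.
Step in, leap out — an escape tone.
The harmony at that moment is C# minor triad (C#, E, G#); F#4 is not a chord tone.
It is approached by leap down from C#5 and left by step up to G#4.
Leap in, step out — an appoggiatura.

C#5 (beat 2) — escape tone; F#4 (beat 6) — appoggiatura.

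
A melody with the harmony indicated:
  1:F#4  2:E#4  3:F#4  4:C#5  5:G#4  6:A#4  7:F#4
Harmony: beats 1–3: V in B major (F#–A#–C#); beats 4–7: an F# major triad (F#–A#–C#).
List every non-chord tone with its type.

E#4 (beat 2) — neighbor tone; G#4 (beat 5) — appoggiatura.

The harmony at that moment is F# major triad (F#, A#, C#); E#4 is not a chord tone.
It is approached by step down from F#4 and left by step up to F#4.
Step away and step back to the same note — a neighbor tone (lower neighbor).
The harmony at that moment is F# major triad (F#, A#, C#); G#4 is not a chord tone.
It is approached by leap down from C#5 and left by step up to A#4.
Leap in, step out — an appoggiatura.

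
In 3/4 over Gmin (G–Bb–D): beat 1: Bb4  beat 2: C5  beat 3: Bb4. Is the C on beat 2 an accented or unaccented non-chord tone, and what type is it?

Unaccented neighbor tone.

The harmony at that moment is G minor triad (G, Bb, D); C5 is not a chord tone.
It is approached by step up from Bb4 and left by step down to Bb4.
Step away and step back to the same note — a neighbor tone (upper neighbor).
It falls on a weak beat, so it is unaccented.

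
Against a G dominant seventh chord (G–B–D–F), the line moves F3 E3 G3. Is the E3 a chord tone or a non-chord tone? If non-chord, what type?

Non-chord tone — an escape tone.

The harmony at that moment is G dominant seventh chord (G, B, D, F); E3 is not a chord tone.
It is approached by step down from F3 and left by leap up to G3.
Step in, leap out — an escape tone.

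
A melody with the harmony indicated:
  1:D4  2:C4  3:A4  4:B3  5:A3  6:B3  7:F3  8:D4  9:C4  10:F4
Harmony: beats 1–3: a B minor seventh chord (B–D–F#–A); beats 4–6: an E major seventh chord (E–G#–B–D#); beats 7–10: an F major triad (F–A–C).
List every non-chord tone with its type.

The harmony at that moment is B minor seventh chord (B, D, F#, A); C4 is not a chord tone.
It is approached by step down from D4 and left by leap up to A4.
Step in, leap out — an escape tone.
The harmony at that moment is E major seventh chord (E, G#, B, D#); A3 is not a chord tone.
It is approached by step down from B3 and left by step up to B3.
Step away and step back to the same note — a neighbor tone (lower neighbor).
The harmony at that moment is F major triad (F, A, C); D4 is not a chord tone.
It is approached by leap up from F3 and left by step down to C4.
Leap in, step out — an appoggiatura.

C4 (beat 2) — escape tone; A3 (beat 5) — neighbor tone; D4 (beat 8) — appoggiatura.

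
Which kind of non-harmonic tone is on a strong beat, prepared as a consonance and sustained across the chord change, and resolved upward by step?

Retardation.

Approach: by preparation — the pitch is first a chord tone, then held (tied or repeated) while the harmony changes under it. Departure: up by step. Metric position: strong.
A prepared dissonance that resolves upward by step — a retardation. (The same figure resolving downward would be a suspension.)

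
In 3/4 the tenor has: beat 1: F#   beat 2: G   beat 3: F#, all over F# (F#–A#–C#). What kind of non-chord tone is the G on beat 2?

Upper neighbor tone.

The harmony at that moment is F# major triad (F#, A#, C#); G is not a chord tone.
It is approached by step up from F# and left by step down to F#.
Step away and step back to the same note — a neighbor tone (upper neighbor).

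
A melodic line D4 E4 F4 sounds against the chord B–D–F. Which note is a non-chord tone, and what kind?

E4 is a passing tone.

The harmony at that moment is B diminished triad (B, D, F); E4 is not a chord tone.
It is approached by step up from D4 and left by step up to F4.
Step in, step out in the same direction — a passing tone.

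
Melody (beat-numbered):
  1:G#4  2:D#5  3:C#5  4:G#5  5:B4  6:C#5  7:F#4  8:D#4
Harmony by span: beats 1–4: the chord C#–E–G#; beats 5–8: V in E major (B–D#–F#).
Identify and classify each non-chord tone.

D#5 (beat 2) — appoggiatura; C#5 (beat 6) — escape tone.

The harmony at that moment is C# minor triad (C#, E, G#); D#5 is not a chord tone.
It is approached by leap up from G#4 and left by step down to C#5.
Leap in, step out — an appoggiatura.
The harmony at that moment is B major triad (B, D#, F#); C#5 is not a chord tone.
It is approached by step up from B4 and left by leap down to F#4.
Step in, leap out — an escape tone.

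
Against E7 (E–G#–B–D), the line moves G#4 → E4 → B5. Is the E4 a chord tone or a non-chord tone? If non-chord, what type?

E dominant seventh chord contains E, G#, B, D; E is the root, so it is a chord tone.

Chord tone (the root of E dominant seventh chord).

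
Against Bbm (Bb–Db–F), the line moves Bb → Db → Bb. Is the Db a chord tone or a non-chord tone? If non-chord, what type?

Chord tone (the third of Bb minor triad).

Bb minor triad contains Bb, Db, F; Db is the third, so it is a chord tone.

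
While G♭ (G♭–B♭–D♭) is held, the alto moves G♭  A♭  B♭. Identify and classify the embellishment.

The harmony at that moment is G♭ major triad (G♭, B♭, D♭); A♭ is not a chord tone.
It is approached by step up from G♭ and left by step up to B♭.
Step in, step out in the same direction — a passing tone.

A♭ is a passing tone.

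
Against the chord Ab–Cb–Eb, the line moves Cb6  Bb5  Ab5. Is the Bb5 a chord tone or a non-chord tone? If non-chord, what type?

Non-chord tone — a passing tone.

The harmony at that moment is Ab minor triad (Ab, Cb, Eb); Bb5 is not a chord tone.
It is approached by step down from Cb6 and left by step down to Ab5.
Step in, step out in the same direction — a passing tone.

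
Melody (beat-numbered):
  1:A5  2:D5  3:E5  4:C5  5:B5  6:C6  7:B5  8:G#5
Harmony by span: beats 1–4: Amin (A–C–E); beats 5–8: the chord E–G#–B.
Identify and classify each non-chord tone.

The harmony at that moment is A minor triad (A, C, E); D5 is not a chord tone.
It is approached by leap down from A5 and left by step up to E5.
Leap in, step out — an appoggiatura.
The harmony at that moment is E major triad (E, G#, B); C6 is not a chord tone.
It is approached by step up from B5 and left by step down to B5.
Step away and step back to the same note — a neighbor tone (upper neighbor).

D5 (beat 2) — appoggiatura; C6 (beat 6) — neighbor tone.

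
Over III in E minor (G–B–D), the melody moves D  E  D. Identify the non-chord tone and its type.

E is a neighbor tone.

The harmony at that moment is G major triad (G, B, D); E is not a chord tone.
It is approached by step up from D and left by step down to D.
Step away and step back to the same note — a neighbor tone (upper neighbor).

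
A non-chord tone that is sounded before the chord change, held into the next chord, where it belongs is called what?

Anticipation.

Approach: ahead of the chord change (typically by step), so it is dissonant against the current harmony. Departure: none — the same pitch is restated or held and is a chord tone of the new harmony.
Dissonant first, consonant once the harmony catches up: the note simply arrives early — an anticipation. (The reverse timing, consonant first and dissonant after the change, would be a suspension or retardation.)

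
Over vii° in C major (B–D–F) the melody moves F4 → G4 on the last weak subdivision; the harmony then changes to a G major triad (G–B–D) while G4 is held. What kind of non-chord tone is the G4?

G4 is an anticipation.

The harmony at that moment is B diminished triad (B, D, F); G4 is not a chord tone.
It is approached by step up from F4 and then sustained as the same pitch into the next harmony.
Arriving early and becoming a chord tone when the harmony changes — an anticipation.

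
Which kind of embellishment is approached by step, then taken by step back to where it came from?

Approach: by step. Departure: by step in the opposite direction, back to the starting pitch.
Stepwise on both sides but reversing to return to the same chord tone — a neighbor tone. (Had it continued onward in the same direction it would be a passing tone instead.)

Neighbor tone.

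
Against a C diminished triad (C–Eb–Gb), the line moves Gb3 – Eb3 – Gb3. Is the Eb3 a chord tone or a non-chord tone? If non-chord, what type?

Chord tone (the third of C diminished triad).

C diminished triad contains C, Eb, Gb; Eb is the third, so it is a chord tone.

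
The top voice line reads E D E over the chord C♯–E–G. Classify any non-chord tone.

The harmony at that moment is C♯ diminished triad (C♯, E, G); D is not a chord tone.
It is approached by step down from E and left by step up to E.
Step away and step back to the same note — a neighbor tone (lower neighbor).

D is a neighbor tone.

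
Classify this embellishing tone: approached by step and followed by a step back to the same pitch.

Neighbor tone.

Approach: by step. Departure: by step in the opposite direction, back to the starting pitch.
Stepwise on both sides but reversing to return to the same chord tone — a neighbor tone. (Had it continued onward in the same direction it would be a passing tone instead.)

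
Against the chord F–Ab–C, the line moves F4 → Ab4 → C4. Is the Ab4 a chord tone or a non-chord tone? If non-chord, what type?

Chord tone (the third of F minor triad).

F minor triad contains F, Ab, C; Ab is the third, so it is a chord tone.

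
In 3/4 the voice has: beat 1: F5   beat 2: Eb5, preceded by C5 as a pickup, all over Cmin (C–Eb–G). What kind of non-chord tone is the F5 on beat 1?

Appoggiatura.

The harmony at that moment is C minor triad (C, Eb, G); F5 is not a chord tone.
It is approached by leap up from C5 and left by step down to Eb5.
Leap in, step out, metrically accented — an appoggiatura.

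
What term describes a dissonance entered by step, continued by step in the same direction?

Approach: by step. Departure: by step, continuing in the same direction.
Stepwise on both sides with no change of direction means the note fills in the space between two different chord tones — a passing tone. (Had it turned back to its starting note it would be a neighbor tone instead.)

Passing tone.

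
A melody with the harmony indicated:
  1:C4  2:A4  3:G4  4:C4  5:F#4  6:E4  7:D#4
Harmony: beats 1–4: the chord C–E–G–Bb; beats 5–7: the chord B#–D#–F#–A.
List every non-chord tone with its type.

The harmony at that moment is C dominant seventh chord (C, E, G, Bb); A4 is not a chord tone.
It is approached by leap up from C4 and left by step down to G4.
Leap in, step out — an appoggiatura.
The harmony at that moment is B# diminished seventh chord (B#, D#, F#, A); E4 is not a chord tone.
It is approached by step down from F#4 and left by step down to D#4.
Step in, step out in the same direction — a passing tone.

A4 (beat 2) — appoggiatura; E4 (beat 6) — passing tone.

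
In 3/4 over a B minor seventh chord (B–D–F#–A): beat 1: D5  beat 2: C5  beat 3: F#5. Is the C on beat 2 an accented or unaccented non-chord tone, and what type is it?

Unaccented escape tone.

The harmony at that moment is B minor seventh chord (B, D, F#, A); C5 is not a chord tone.
It is approached by step down from D5 and left by leap up to F#5.
Step in, leap out — an escape tone.
It falls on a weak beat, so it is unaccented.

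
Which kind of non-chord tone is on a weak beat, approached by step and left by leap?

Escape tone.

Approach: by step. Departure: by leap. Metric position: weak.
Step in, leap out, from a weak position — an escape tone (échappée). (It is the mirror image of the appoggiatura, which leaps in and steps out on a strong beat.)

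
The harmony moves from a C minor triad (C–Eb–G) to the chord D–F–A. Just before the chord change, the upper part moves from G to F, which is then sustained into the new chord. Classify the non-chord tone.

The harmony at that moment is C minor triad (C, Eb, G); F is not a chord tone.
It is approached by step down from G and then sustained as the same pitch into the next harmony.
Arriving early and becoming a chord tone when the harmony changes — an anticipation.

F is an anticipation.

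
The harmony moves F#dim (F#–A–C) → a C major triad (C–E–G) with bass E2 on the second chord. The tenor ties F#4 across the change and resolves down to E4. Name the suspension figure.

9–8 suspension.

At the second chord the bass is E2. The suspended F#4 lies a ninth above the bass; after resolving down by step to E4, the interval above the bass becomes an octave.
Suspension figures are named by those two intervals: 9–8.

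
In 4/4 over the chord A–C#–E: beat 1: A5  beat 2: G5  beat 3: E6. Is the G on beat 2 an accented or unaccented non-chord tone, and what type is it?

Unaccented escape tone.

The harmony at that moment is A major triad (A, C#, E); G5 is not a chord tone.
It is approached by step down from A5 and left by leap up to E6.
Step in, leap out — an escape tone.
It falls on a weak beat, so it is unaccented.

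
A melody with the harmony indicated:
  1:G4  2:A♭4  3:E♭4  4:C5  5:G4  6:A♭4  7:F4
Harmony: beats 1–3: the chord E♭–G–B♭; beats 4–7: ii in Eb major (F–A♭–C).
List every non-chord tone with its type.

A♭4 (beat 2) — escape tone; G4 (beat 5) — appoggiatura.

The harmony at that moment is E♭ major triad (E♭, G, B♭); A♭4 is not a chord tone.
It is approached by step up from G4 and left by leap down to E♭4.
Step in, leap out — an escape tone.
The harmony at that moment is F minor triad (F, A♭, C); G4 is not a chord tone.
It is approached by leap down from C5 and left by step up to A♭4.
Leap in, step out — an appoggiatura.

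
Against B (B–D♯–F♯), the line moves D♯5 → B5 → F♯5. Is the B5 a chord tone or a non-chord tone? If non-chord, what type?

Chord tone (the root of B major triad).

B major triad contains B, D♯, F♯; B is the root, so it is a chord tone.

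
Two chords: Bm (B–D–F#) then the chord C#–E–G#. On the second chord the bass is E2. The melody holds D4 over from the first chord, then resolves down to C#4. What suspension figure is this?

At the second chord the bass is E2. The suspended D4 lies a seventh above the bass; after resolving down by step to C#4, the interval above the bass becomes a sixth.
Suspension figures are named by those two intervals: 7–6.

7–6 suspension.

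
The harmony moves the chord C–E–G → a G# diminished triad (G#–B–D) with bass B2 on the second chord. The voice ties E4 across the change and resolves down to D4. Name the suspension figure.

4–3 suspension.

At the second chord the bass is B2. The suspended E4 lies a fourth above the bass; after resolving down by step to D4, the interval above the bass becomes a third.
Suspension figures are named by those two intervals: 4–3.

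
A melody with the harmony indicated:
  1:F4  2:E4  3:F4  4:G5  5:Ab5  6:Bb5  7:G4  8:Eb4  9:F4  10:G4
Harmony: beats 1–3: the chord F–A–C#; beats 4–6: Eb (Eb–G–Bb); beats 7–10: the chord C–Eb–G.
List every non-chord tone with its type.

E4 (beat 2) — neighbor tone; Ab5 (beat 5) — passing tone; F4 (beat 9) — passing tone.

The harmony at that moment is F augmented triad (F, A, C#); E4 is not a chord tone.
It is approached by step down from F4 and left by step up to F4.
Step away and step back to the same note — a neighbor tone (lower neighbor).
The harmony at that moment is Eb major triad (Eb, G, Bb); Ab5 is not a chord tone.
It is approached by step up from G5 and left by step up to Bb5.
Step in, step out in the same direction — a passing tone.
The harmony at that moment is C minor triad (C, Eb, G); F4 is not a chord tone.
It is approached by step up from Eb4 and left by step up to G4.
Step in, step out in the same direction — a passing tone.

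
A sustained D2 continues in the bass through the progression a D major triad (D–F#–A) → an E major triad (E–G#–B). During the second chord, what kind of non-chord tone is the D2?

The harmony at that moment is E major triad (E, G#, B); D2 is not a chord tone.
It is held over (the same pitch as the preceding D2) and then sustained as the same pitch into the next harmony.
Sustained through a change of harmony — a pedal tone.

Pedal tone (pedal point).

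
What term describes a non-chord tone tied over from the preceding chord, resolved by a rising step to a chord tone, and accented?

Approach: by preparation — the pitch is first a chord tone, then held (tied or repeated) while the harmony changes under it. Departure: up by step. Metric position: strong.
A prepared dissonance that resolves upward by step — a retardation. (The same figure resolving downward would be a suspension.)

Retardation.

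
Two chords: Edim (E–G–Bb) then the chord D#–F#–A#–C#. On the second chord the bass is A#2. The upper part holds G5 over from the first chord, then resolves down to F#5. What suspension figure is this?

At the second chord the bass is A#2. The suspended G5 lies a seventh above the bass; after resolving down by step to F#5, the interval above the bass becomes a sixth.
Suspension figures are named by those two intervals: 7–6.

7–6 suspension.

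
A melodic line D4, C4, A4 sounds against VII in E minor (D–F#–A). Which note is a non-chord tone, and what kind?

The harmony at that moment is D major triad (D, F#, A); C4 is not a chord tone.
It is approached by step down from D4 and left by leap up to A4.
Step in, leap out — an escape tone.

C4 is an escape tone.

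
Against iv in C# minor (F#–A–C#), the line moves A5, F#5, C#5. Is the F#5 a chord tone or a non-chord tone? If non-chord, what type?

F# minor triad contains F#, A, C#; F# is the root, so it is a chord tone.

Chord tone (the root of F# minor triad).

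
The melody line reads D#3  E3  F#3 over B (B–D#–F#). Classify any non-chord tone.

The harmony at that moment is B major triad (B, D#, F#); E3 is not a chord tone.
It is approached by step up from D#3 and left by step up to F#3.
Step in, step out in the same direction — a passing tone.

E3 is a passing tone.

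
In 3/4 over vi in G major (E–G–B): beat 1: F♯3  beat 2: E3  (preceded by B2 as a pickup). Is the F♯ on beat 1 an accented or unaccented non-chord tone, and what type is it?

Accented appoggiatura.

The harmony at that moment is E minor triad (E, G, B); F♯3 is not a chord tone.
It is approached by leap up from B2 and left by step down to E3.
Leap in, step out — an appoggiatura.
It falls on the downbeat, so it is accented.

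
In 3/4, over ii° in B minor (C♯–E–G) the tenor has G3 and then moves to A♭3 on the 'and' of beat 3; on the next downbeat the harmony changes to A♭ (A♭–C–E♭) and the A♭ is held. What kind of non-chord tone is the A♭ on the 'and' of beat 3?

The harmony at that moment is C♯ diminished triad (C♯, E, G); A♭3 is not a chord tone.
It is approached by step up from G3 and then sustained as the same pitch into the next harmony.
Arriving early and becoming a chord tone when the harmony changes — an anticipation.

Anticipation.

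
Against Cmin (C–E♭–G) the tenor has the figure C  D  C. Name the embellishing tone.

D is a neighbor tone.

The harmony at that moment is C minor triad (C, E♭, G); D is not a chord tone.
It is approached by step up from C and left by step down to C.
Step away and step back to the same note — a neighbor tone (upper neighbor).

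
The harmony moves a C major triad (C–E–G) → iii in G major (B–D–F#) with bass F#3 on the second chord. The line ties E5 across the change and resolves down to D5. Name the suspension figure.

7–6 suspension.

At the second chord the bass is F#3. The suspended E5 lies a seventh above the bass; after resolving down by step to D5, the interval above the bass becomes a sixth.
Suspension figures are named by those two intervals: 7–6.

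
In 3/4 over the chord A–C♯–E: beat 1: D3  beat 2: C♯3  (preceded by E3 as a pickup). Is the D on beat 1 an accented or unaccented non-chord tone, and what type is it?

Accented passing tone.

The harmony at that moment is A major triad (A, C♯, E); D3 is not a chord tone.
It is approached by step down from E3 and left by step down to C♯3.
Step in, step out in the same direction — a passing tone.
It falls on the downbeat, so it is accented.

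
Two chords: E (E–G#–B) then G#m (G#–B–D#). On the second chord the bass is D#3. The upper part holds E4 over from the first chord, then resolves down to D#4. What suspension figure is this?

At the second chord the bass is D#3. The suspended E4 lies a ninth above the bass; after resolving down by step to D#4, the interval above the bass becomes an octave.
Suspension figures are named by those two intervals: 9–8.

9–8 suspension.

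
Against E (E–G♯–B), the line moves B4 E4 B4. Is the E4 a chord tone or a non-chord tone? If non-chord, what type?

Chord tone (the root of E major triad).

E major triad contains E, G♯, B; E is the root, so it is a chord tone.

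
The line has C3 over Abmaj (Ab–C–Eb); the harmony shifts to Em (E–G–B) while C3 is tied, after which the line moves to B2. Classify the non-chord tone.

The harmony at that moment is E minor triad (E, G, B); C3 is not a chord tone.
It is held over (the same pitch as the preceding C3) and left by step down to B2.
Held over from the previous chord and resolving down by step — a suspension.

C3 is a suspension.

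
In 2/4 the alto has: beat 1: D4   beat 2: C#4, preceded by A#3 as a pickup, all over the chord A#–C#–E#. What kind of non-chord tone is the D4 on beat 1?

Appoggiatura.

The harmony at that moment is A# minor triad (A#, C#, E#); D4 is not a chord tone.
It is approached by leap up from A#3 and left by step down to C#4.
Leap in, step out, metrically accented — an appoggiatura.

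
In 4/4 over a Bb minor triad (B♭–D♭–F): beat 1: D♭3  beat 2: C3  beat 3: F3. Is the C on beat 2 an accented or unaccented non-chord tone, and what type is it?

Unaccented escape tone.

The harmony at that moment is B♭ minor triad (B♭, D♭, F); C3 is not a chord tone.
It is approached by step down from D♭3 and left by leap up to F3.
Step in, leap out — an escape tone.
It falls on a weak beat, so it is unaccented.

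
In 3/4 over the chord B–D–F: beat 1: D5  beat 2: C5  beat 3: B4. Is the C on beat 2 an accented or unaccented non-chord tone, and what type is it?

Unaccented passing tone.

The harmony at that moment is B diminished triad (B, D, F); C5 is not a chord tone.
It is approached by step down from D5 and left by step down to B4.
Step in, step out in the same direction — a passing tone.
It falls on a weak beat, so it is unaccented.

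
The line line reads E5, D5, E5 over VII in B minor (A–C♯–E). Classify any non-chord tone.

The harmony at that moment is A major triad (A, C♯, E); D5 is not a chord tone.
It is approached by step down from E5 and left by step up to E5.
Step away and step back to the same note — a neighbor tone (lower neighbor).

D5 is a neighbor tone.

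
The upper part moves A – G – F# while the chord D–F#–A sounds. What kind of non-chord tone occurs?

The harmony at that moment is D major triad (D, F#, A); G is not a chord tone.
It is approached by step down from A and left by step down to F#.
Step in, step out in the same direction — a passing tone.

G is a passing tone.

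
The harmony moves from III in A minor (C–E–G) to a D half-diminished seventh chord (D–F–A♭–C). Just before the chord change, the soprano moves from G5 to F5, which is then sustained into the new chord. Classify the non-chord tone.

The harmony at that moment is C major triad (C, E, G); F5 is not a chord tone.
It is approached by step down from G5 and then sustained as the same pitch into the next harmony.
Arriving early and becoming a chord tone when the harmony changes — an anticipation.

F5 is an anticipation.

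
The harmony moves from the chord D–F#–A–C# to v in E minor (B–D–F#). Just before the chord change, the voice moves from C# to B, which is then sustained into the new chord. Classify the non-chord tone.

The harmony at that moment is D major seventh chord (D, F#, A, C#); B is not a chord tone.
It is approached by step down from C# and then sustained as the same pitch into the next harmony.
Arriving early and becoming a chord tone when the harmony changes — an anticipation.

B is an anticipation.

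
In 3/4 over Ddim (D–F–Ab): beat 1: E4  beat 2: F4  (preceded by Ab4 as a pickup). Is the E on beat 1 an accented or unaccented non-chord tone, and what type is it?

Accented appoggiatura.

The harmony at that moment is D diminished triad (D, F, Ab); E4 is not a chord tone.
It is approached by leap down from Ab4 and left by step up to F4.
Leap in, step out — an appoggiatura.
It falls on the downbeat, so it is accented.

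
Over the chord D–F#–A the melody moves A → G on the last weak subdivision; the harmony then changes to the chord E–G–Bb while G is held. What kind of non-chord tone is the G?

The harmony at that moment is D major triad (D, F#, A); G is not a chord tone.
It is approached by step down from A and then sustained as the same pitch into the next harmony.
Arriving early and becoming a chord tone when the harmony changes — an anticipation.

G is an anticipation.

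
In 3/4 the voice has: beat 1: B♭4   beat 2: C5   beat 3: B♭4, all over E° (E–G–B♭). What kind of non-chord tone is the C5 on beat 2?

The harmony at that moment is E diminished triad (E, G, B♭); C5 is not a chord tone.
It is approached by step up from B♭4 and left by step down to B♭4.
Step away and step back to the same note — a neighbor tone (upper neighbor).

Upper neighbor tone.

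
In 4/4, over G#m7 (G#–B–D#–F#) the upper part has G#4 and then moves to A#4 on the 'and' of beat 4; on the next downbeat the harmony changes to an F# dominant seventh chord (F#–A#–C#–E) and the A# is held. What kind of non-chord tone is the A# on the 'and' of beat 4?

Anticipation.

The harmony at that moment is G# minor seventh chord (G#, B, D#, F#); A#4 is not a chord tone.
It is approached by step up from G#4 and then sustained as the same pitch into the next harmony.
Arriving early and becoming a chord tone when the harmony changes — an anticipation.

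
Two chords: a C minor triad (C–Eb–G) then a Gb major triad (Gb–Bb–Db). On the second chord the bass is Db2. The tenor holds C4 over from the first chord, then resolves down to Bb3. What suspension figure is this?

At the second chord the bass is Db2. The suspended C4 lies a seventh above the bass; after resolving down by step to Bb3, the interval above the bass becomes a sixth.
Suspension figures are named by those two intervals: 7–6.

7–6 suspension.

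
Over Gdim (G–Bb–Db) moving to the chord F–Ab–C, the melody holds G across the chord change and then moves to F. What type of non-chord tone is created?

The harmony at that moment is F minor triad (F, Ab, C); G is not a chord tone.
It is held over (the same pitch as the preceding G) and left by step down to F.
Held over from the previous chord and resolving down by step — a suspension.

G is a suspension.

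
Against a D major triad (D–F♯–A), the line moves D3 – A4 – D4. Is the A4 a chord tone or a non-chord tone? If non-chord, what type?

Chord tone (the fifth of D major triad).

D major triad contains D, F♯, A; A is the fifth, so it is a chord tone.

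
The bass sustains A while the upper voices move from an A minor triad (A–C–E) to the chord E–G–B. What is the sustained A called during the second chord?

Pedal tone (pedal point).

The harmony at that moment is E minor triad (E, G, B); A is not a chord tone.
It is held over (the same pitch as the preceding A) and then sustained as the same pitch into the next harmony.
Sustained through a change of harmony — a pedal tone.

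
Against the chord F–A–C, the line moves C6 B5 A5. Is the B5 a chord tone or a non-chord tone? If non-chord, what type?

The harmony at that moment is F major triad (F, A, C); B5 is not a chord tone.
It is approached by step down from C6 and left by step down to A5.
Step in, step out in the same direction — a passing tone.

Non-chord tone — a passing tone.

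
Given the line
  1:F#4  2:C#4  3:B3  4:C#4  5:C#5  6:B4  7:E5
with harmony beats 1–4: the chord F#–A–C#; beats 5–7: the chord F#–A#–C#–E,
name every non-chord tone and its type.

The harmony at that moment is F# minor triad (F#, A, C#); B3 is not a chord tone.
It is approached by step down from C#4 and left by step up to C#4.
Step away and step back to the same note — a neighbor tone (lower neighbor).
The harmony at that moment is F# dominant seventh chord (F#, A#, C#, E); B4 is not a chord tone.
It is approached by step down from C#5 and left by leap up to E5.
Step in, leap out — an escape tone.

B3 (beat 3) — neighbor tone; B4 (beat 6) — escape tone.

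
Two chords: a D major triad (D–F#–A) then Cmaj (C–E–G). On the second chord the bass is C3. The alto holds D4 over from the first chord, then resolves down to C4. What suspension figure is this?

9–8 suspension.

At the second chord the bass is C3. The suspended D4 lies a ninth above the bass; after resolving down by step to C4, the interval above the bass becomes an octave.
Suspension figures are named by those two intervals: 9–8.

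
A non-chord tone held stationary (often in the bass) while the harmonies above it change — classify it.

Pedal tone.

Approach: none. Departure: none — a single pitch is sustained while the chords change around it, passing through harmonies that do not contain it.
No melodic motion at all; the dissonance is created entirely by the moving harmonies against the stationary note — a pedal tone (pedal point).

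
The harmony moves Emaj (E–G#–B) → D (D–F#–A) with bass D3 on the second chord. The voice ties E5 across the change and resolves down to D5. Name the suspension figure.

9–8 suspension.

At the second chord the bass is D3. The suspended E5 lies a ninth above the bass; after resolving down by step to D5, the interval above the bass becomes an octave.
Suspension figures are named by those two intervals: 9–8.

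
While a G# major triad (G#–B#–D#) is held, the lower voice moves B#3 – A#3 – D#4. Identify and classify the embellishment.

The harmony at that moment is G# major triad (G#, B#, D#); A#3 is not a chord tone.
It is approached by step down from B#3 and left by leap up to D#4.
Step in, leap out — an escape tone.

A#3 is an escape tone.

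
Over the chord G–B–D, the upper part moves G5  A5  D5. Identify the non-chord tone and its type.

A5 is an escape tone.

The harmony at that moment is G major triad (G, B, D); A5 is not a chord tone.
It is approached by step up from G5 and left by leap down to D5.
Step in, leap out — an escape tone.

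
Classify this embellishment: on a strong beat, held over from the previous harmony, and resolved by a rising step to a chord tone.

Approach: by preparation — the pitch is first a chord tone, then held (tied or repeated) while the harmony changes under it. Departure: up by step. Metric position: strong.
A prepared dissonance that resolves upward by step — a retardation. (The same figure resolving downward would be a suspension.)

Retardation.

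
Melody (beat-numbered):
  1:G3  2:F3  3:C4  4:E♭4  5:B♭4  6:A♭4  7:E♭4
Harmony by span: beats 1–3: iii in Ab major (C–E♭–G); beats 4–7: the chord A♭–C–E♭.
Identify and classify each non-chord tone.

F3 (beat 2) — escape tone; B♭4 (beat 5) — appoggiatura.

The harmony at that moment is C minor triad (C, E♭, G); F3 is not a chord tone.
It is approached by step down from G3 and left by leap up to C4.
Step in, leap out — an escape tone.
The harmony at that moment is A♭ major triad (A♭, C, E♭); B♭4 is not a chord tone.
It is approached by leap up from E♭4 and left by step down to A♭4.
Leap in, step out — an appoggiatura.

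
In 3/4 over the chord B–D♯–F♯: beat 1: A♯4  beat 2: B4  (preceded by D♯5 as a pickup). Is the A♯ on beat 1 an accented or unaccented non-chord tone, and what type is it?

Accented appoggiatura.

The harmony at that moment is B major triad (B, D♯, F♯); A♯4 is not a chord tone.
It is approached by leap down from D♯5 and left by step up to B4.
Leap in, step out — an appoggiatura.
It falls on the downbeat, so it is accented.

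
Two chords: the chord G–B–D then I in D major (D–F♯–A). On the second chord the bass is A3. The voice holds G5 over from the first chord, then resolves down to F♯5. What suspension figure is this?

7–6 suspension.

At the second chord the bass is A3. The suspended G5 lies a seventh above the bass; after resolving down by step to F♯5, the interval above the bass becomes a sixth.
Suspension figures are named by those two intervals: 7–6.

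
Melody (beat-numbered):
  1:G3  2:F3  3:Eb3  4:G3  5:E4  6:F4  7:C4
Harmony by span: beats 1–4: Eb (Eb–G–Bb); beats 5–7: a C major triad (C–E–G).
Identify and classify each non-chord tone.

The harmony at that moment is Eb major triad (Eb, G, Bb); F3 is not a chord tone.
It is approached by step down from G3 and left by step down to Eb3.
Step in, step out in the same direction — a passing tone.
The harmony at that moment is C major triad (C, E, G); F4 is not a chord tone.
It is approached by step up from E4 and left by leap down to C4.
Step in, leap out — an escape tone.

F3 (beat 2) — passing tone; F4 (beat 6) — escape tone.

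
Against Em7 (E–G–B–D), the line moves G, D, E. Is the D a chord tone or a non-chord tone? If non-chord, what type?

Chord tone (the seventh of E minor seventh chord).

E minor seventh chord contains E, G, B, D; D is the seventh, so it is a chord tone.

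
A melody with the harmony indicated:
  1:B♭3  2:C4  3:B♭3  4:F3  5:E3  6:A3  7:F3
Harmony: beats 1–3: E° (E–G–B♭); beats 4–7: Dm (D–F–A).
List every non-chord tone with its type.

The harmony at that moment is E diminished triad (E, G, B♭); C4 is not a chord tone.
It is approached by step up from B♭3 and left by step down to B♭3.
Step away and step back to the same note — a neighbor tone (upper neighbor).
The harmony at that moment is D minor triad (D, F, A); E3 is not a chord tone.
It is approached by step down from F3 and left by leap up to A3.
Step in, leap out — an escape tone.

C4 (beat 2) — neighbor tone; E3 (beat 5) — escape tone.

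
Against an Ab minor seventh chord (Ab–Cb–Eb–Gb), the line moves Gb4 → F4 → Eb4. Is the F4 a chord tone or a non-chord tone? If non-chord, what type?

The harmony at that moment is Ab minor seventh chord (Ab, Cb, Eb, Gb); F4 is not a chord tone.
It is approached by step down from Gb4 and left by step down to Eb4.
Step in, step out in the same direction — a passing tone.

Non-chord tone — a passing tone.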